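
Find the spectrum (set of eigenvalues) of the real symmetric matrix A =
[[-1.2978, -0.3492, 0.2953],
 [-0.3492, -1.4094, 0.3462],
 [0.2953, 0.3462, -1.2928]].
sigma(A) ≈ {-2, -1} (-1 with multiplicity 2)

A is real symmetric, so its spectrum consists of real eigenvalues. Expanding the characteristic polynomial of the displayed matrix gives
  det(λ I - A) = p(λ) = λ^3 + (4)λ^2 + (5)λ + (2).
Solving p(λ) = 0 yields eigenvalues ≈ -2, -1, -1. (A is shown rounded to 4 decimals, so these recover the underlying integer eigenvalues to within that precision.)
Verification: the trace of A = -4 equals the sum of eigenvalues -4, and det(A) ≈ -2.0000 matches the eigenvalue product -2.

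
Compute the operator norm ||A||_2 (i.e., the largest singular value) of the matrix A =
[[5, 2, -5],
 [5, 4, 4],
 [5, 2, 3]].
||A||_2 ≈ 10.0548 (= sqrt(largest eigenvalue of A^T A))

||A||_2 = sigma_max(A) = sqrt(lambda_max(A^T A)). Form the symmetric matrix M = A^T A =
[[75, 40, 10],
 [40, 24, 12],
 [10, 12, 50]].
Its characteristic polynomial (trace, sum of principal 2x2 minors, determinant of M give the coefficients) is
  p(λ) = det(λ I - M) = λ^3 - 149λ^2 + 4906λ - 6400.
No integer candidate from the rational root theorem (±divisors of 6400) is a root, so the roots are irrational. The cubic discriminant is Δ = 60446484772 > 0, so there are three distinct real roots. p(1) = -1642 and p(2) = 2824 have opposite signs, so a root lies in (1, 2); Newton's method refines it to λ ≈ 1.3602. p(46) = 1328 and p(47) = -1136 have opposite signs, so a root lies in (46, 47); Newton's method refines it to λ ≈ 46.5399. p(101) = -542 and p(102) = 5024 have opposite signs, so a root lies in (101, 102); Newton's method refines it to λ ≈ 101.0999. Check (Vieta): the three roots sum to 149, matching tr M = 149.
So the eigenvalues of A^T A are ≈ 1.3602, 46.5399, 101.0999 (all ≥ 0, as they must be for A^T A). The largest is λ_max ≈ 101.0999, hence ||A||_2 = sqrt(λ_max) ≈ 10.0548.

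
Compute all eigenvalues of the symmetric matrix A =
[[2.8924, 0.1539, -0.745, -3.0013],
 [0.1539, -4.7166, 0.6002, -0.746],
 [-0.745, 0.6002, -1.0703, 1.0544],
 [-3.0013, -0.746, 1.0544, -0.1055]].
sigma(A) ≈ {-5, -2, -1, 5}

A is real symmetric, so its spectrum consists of real eigenvalues. Expanding the characteristic polynomial of the displayed matrix gives
  det(λ I - A) = p(λ) = λ^4 + (3)λ^3 + (-23)λ^2 + (-74.9987)λ + (-50).
Solving p(λ) = 0 yields eigenvalues ≈ -5, -2, -1, 5. (A is shown rounded to 4 decimals, so these recover the underlying integer eigenvalues to within that precision.)
Verification: the trace of A = -3 equals the sum of eigenvalues -3, and det(A) ≈ -49.9997 matches the eigenvalue product -50.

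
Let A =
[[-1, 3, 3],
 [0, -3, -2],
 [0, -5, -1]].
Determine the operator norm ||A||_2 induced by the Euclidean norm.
||A||_2 ≈ 7.3153 (= sqrt(largest eigenvalue of A^T A))

||A||_2 = sigma_max(A) = sqrt(lambda_max(A^T A)). Form the symmetric matrix M = A^T A =
[[1, -3, -3],
 [-3, 43, 20],
 [-3, 20, 14]].
Its characteristic polynomial (trace, sum of principal 2x2 minors, determinant of M give the coefficients) is
  p(λ) = det(λ I - M) = λ^3 - 58λ^2 + 241λ - 49.
No integer candidate from the rational root theorem (±divisors of 49) is a root, so the roots are irrational. The cubic discriminant is Δ = 113416217 > 0, so there are three distinct real roots. p(0) = -49 and p(1) = 135 have opposite signs, so a root lies in (0, 1); Newton's method refines it to λ ≈ 0.2143. p(4) = 51 and p(5) = -169 have opposite signs, so a root lies in (4, 5); Newton's method refines it to λ ≈ 4.2721. p(53) = -1321 and p(54) = 1301 have opposite signs, so a root lies in (53, 54); Newton's method refines it to λ ≈ 53.5136. Check (Vieta): the three roots sum to 58, matching tr M = 58.
So the eigenvalues of A^T A are ≈ 0.2143, 4.2721, 53.5136 (all ≥ 0, as they must be for A^T A). The largest is λ_max ≈ 53.5136, hence ||A||_2 = sqrt(λ_max) ≈ 7.3153.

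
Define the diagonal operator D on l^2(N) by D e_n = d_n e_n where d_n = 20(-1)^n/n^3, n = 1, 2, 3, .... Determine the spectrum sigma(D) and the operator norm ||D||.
sigma(D) = {20(-1)^n/n^3 : n ≥ 1} ∪ {0}; ||D|| = 20

A bounded diagonal operator on l^2 with diagonal entries d_n has spectrum equal to the closure of {d_n : n ≥ 1}: every d_n is an eigenvalue (with eigenvector e_n), so {d_n} ⊂ sigma(D); the spectrum is closed, so its closure is too; and for lambda not in the closure, (D - lambda I) has bounded inverse (the diagonal entries 1/(d_n - lambda) are bounded). For our sequence d_n = 20(-1)^n/n^3, n = 1, 2, 3, ...:
  - {d_n} = {20(-1)^n/n^3 : n ≥ 1}; the only limit point is 0
  - closure = {20(-1)^n/n^3 : n ≥ 1} ∪ {0}
For the norm: a diagonal operator has ||D|| = sup_n |d_n|. Here |d_n| = 20/n^3 is decreasing, so sup_n |d_n| = |d_1| = 20. So ||D|| = 20.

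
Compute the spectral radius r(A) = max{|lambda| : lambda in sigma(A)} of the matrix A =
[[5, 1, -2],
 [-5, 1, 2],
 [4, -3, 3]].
r(A) ≈ 5.5484

The eigenvalues of A are the roots of its characteristic polynomial. With M = A (coefficients from the trace, the sum of principal 2x2 minors, and det A):
  p(λ) = det(λ I - M) = λ^3 - 9λ^2 + 42λ - 46.
No integer candidate from the rational root theorem (±divisors of 46) is a root, so the roots are irrational. The cubic discriminant is Δ = -31752 < 0, so there is one real root and a complex-conjugate pair. p(1) = -12 and p(2) = 10 have opposite signs, so a root lies in (1, 2); Newton's method refines it to λ ≈ 1.4943. Dividing out (λ - (1.4943)) leaves approximately λ^2 - 7.5057λ + 30.7845. For λ^2 - 7.5057λ + 30.7845 the discriminant is -66.8018. It is negative, so the remaining roots are the complex-conjugate pair λ ≈ 3.7529 ± 4.0866i. Their product equals the constant term, so |λ|^2 ≈ 30.7845 and |λ| ≈ 5.5484.
Thus the eigenvalues (to 4 decimals) are 1.4943 (modulus 1.4943); 3.7529 ± 4.0866i (modulus 5.5484). The spectral radius is the largest modulus: r(A) ≈ 5.5484. (Cross-check: r(A) ≤ ||A||_2 ≈ 8.3196; equality holds whenever A is normal, though it can also hold for some non-normal A.)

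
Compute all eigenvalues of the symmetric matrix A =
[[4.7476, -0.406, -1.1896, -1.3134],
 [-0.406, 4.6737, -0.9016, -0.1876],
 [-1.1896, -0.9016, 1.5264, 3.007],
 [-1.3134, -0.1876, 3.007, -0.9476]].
sigma(A) ≈ {-3, 2, 5, 6}

A is real symmetric, so its spectrum consists of real eigenvalues. Expanding the characteristic polynomial of the displayed matrix gives
  det(λ I - A) = p(λ) = λ^4 + (-10)λ^3 + (13)λ^2 + (96.0029)λ + (-180.0101).
Solving p(λ) = 0 yields eigenvalues ≈ -3, 2, 5, 6. (A is shown rounded to 4 decimals, so these recover the underlying integer eigenvalues to within that precision.)
Verification: the trace of A = 10 equals the sum of eigenvalues 10, and det(A) ≈ -180.0101 matches the eigenvalue product -180.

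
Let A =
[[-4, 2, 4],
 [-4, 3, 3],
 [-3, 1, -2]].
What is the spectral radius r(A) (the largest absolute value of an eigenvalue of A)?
r(A) ≈ 3.7562

The eigenvalues of A are the roots of its characteristic polynomial. With M = A (coefficients from the trace, the sum of principal 2x2 minors, and det A):
  p(λ) = det(λ I - M) = λ^3 + 3λ^2 + 7λ - 22.
No integer candidate from the rational root theorem (±divisors of 22) is a root, so the roots are irrational. The cubic discriminant is Δ = -19939 < 0, so there is one real root and a complex-conjugate pair. p(1) = -11 and p(2) = 12 have opposite signs, so a root lies in (1, 2); Newton's method refines it to λ ≈ 1.5593. Dividing out (λ - (1.5593)) leaves approximately λ^2 + 4.5593λ + 14.1091. For λ^2 + 4.5593λ + 14.1091 the discriminant is -35.6496. It is negative, so the remaining roots are the complex-conjugate pair λ ≈ -2.2796 ± 2.9854i. Their product equals the constant term, so |λ|^2 ≈ 14.1091 and |λ| ≈ 3.7562.
Thus the eigenvalues (to 4 decimals) are 1.5593 (modulus 1.5593); -2.2796 ± 2.9854i (modulus 3.7562). The spectral radius is the largest modulus: r(A) ≈ 3.7562. (Cross-check: r(A) ≤ ||A||_2 ≈ 8.4249; equality holds whenever A is normal, though it can also hold for some non-normal A.)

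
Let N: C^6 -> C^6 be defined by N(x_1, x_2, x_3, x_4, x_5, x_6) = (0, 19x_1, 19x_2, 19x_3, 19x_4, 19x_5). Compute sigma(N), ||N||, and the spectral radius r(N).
sigma(N) = {0}; ||N|| = 19; r(N) = 0. (N is nilpotent with N^6 = 0.)

On C^6, N is a strictly lower-triangular matrix with 19 on the subdiagonal and zeros elsewhere, so its characteristic polynomial is lambda^6 and every eigenvalue is 0: sigma(N) = {0}. For the operator norm, N e_i = 19e_{i+1} for i = 1, ..., 5 and N e_6 = 0, so the singular values of N are 19 (with multiplicity 5) and 0; hence ||N|| = 19. The spectral radius r(N) = max|lambda| = 0. Note ||N|| > r(N) — characteristic of non-normal nilpotent operators. Indeed N^6 = 0.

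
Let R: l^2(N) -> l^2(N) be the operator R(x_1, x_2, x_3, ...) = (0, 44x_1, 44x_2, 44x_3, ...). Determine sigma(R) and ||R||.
sigma(R) = closed disk {z in C : |z| ≤ 44}; ||R|| = 44

Note R = 44·U where U is the unit right shift (U x)_k = x_{k-1} (with x_0 := 0); so ||R|| = 44||U|| and sigma(R) = 44·sigma(U). ||R x||^2 = sum_{k≥1} |44x_k|^2 = 1936||x||^2, so ||R|| = 44 and sigma(R) ⊂ {|z| ≤ 44}. For any |lambda| < 44, the equation (R - lambda I) x = 0 forces x_1 = 0, then 44x_k = lambda x_{k+1} ⇒ x = 0, so R has no eigenvalues. But (R - lambda I) is not surjective for |lambda| < 44: solving (R - lambda I) x = e_1 would require x_n proportional to (lambda/44)^(-n), which is not in l^2. So every |lambda| < 44 lies in the residual spectrum. The boundary |lambda| = 44 is in the approximate point spectrum (the spectrum is closed). Hence sigma(R) is the closed disk of radius 44.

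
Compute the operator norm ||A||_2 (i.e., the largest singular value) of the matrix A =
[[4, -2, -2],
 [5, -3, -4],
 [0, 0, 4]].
||A||_2 ≈ 8.8563 (= sqrt(largest eigenvalue of A^T A))

||A||_2 = sigma_max(A) = sqrt(lambda_max(A^T A)). Form the symmetric matrix M = A^T A =
[[41, -23, -28],
 [-23, 13, 16],
 [-28, 16, 36]].
Its characteristic polynomial (trace, sum of principal 2x2 minors, determinant of M give the coefficients) is
  p(λ) = det(λ I - M) = λ^3 - 90λ^2 + 908λ - 64.
No integer candidate from the rational root theorem (±divisors of 64) is a root, so the roots are irrational. The cubic discriminant is Δ = 3591112000 > 0, so there are three distinct real roots. p(0) = -64 and p(1) = 755 have opposite signs, so a root lies in (0, 1); Newton's method refines it to λ ≈ 0.071. p(11) = 365 and p(12) = -400 have opposite signs, so a root lies in (11, 12); Newton's method refines it to λ ≈ 11.4953. p(78) = -2248 and p(79) = 3017 have opposite signs, so a root lies in (78, 79); Newton's method refines it to λ ≈ 78.4338. Check (Vieta): the three roots sum to 90, matching tr M = 90.
So the eigenvalues of A^T A are ≈ 0.071, 11.4953, 78.4338 (all ≥ 0, as they must be for A^T A). The largest is λ_max ≈ 78.4338, hence ||A||_2 = sqrt(λ_max) ≈ 8.8563.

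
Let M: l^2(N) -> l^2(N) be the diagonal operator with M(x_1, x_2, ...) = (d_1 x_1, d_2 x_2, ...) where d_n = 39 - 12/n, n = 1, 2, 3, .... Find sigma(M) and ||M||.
sigma(M) = {39 - 12/n : n ≥ 1} ∪ {39}; ||M|| = 39

A bounded diagonal operator on l^2 with diagonal entries d_n has spectrum equal to the closure of {d_n : n ≥ 1}: every d_n is an eigenvalue (with eigenvector e_n), so {d_n} ⊂ sigma(M); the spectrum is closed, so its closure is too; and for lambda not in the closure, (M - lambda I) has bounded inverse (the diagonal entries 1/(d_n - lambda) are bounded). For our sequence d_n = 39 - 12/n, n = 1, 2, 3, ...:
  - {d_n} = {39 - 12/n : n ≥ 1}; the only limit point is 39
  - closure = {39 - 12/n : n ≥ 1} ∪ {39}
For the norm: a diagonal operator has ||M|| = sup_n |d_n|. Here d_n = 39 - 12/n increases monotonically from d_1 = 27 toward 39, with all terms in [27, 39); so sup_n |d_n| = 39 (the supremum is the limit, not attained). So ||M|| = 39.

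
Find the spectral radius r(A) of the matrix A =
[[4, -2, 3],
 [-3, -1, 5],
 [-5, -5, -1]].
r(A) ≈ 6.3272

The eigenvalues of A are the roots of its characteristic polynomial. With M = A (coefficients from the trace, the sum of principal 2x2 minors, and det A):
  p(λ) = det(λ I - M) = λ^3 - 2λ^2 + 27λ - 190.
No integer candidate from the rational root theorem (±divisors of 190) is a root, so the roots are irrational. The cubic discriminant is Δ = -871916 < 0, so there is one real root and a complex-conjugate pair. p(4) = -50 and p(5) = 20 have opposite signs, so a root lies in (4, 5); Newton's method refines it to λ ≈ 4.7461. Dividing out (λ - (4.7461)) leaves approximately λ^2 + 2.7461λ + 40.0331. For λ^2 + 2.7461λ + 40.0331 the discriminant is -152.5914. It is negative, so the remaining roots are the complex-conjugate pair λ ≈ -1.373 ± 6.1764i. Their product equals the constant term, so |λ|^2 ≈ 40.0331 and |λ| ≈ 6.3272.
Thus the eigenvalues (to 4 decimals) are 4.7461 (modulus 4.7461); -1.373 ± 6.1764i (modulus 6.3272). The spectral radius is the largest modulus: r(A) ≈ 6.3272. (Cross-check: r(A) ≤ ||A||_2 ≈ 7.9019; equality holds whenever A is normal, though it can also hold for some non-normal A.)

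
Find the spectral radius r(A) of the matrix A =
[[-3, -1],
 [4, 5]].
r(A) = (2 + sqrt(48))/2 ≈ 4.4641

The eigenvalues of A are the roots of its characteristic polynomial. With M = A (coefficients from the trace and determinant):
  p(λ) = det(λ I - M) = λ^2 - 2λ - 11.
For λ^2 - 2λ - 11 the discriminant is 48. It is nonnegative but not a perfect square, so the roots are real and irrational: λ = (2 ± sqrt(48))/2 ≈ 4.4641, -2.4641.
Thus the eigenvalues (to 4 decimals) are 4.4641 (modulus 4.4641); -2.4641 (modulus 2.4641). The spectral radius is the largest modulus: r(A) = (2 + sqrt(48))/2 ≈ 4.4641. (Cross-check: r(A) ≤ ||A||_2 ≈ 6.9646; equality holds whenever A is normal, though it can also hold for some non-normal A.)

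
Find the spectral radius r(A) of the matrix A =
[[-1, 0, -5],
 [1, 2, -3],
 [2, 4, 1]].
r(A) ≈ 4.7561

The eigenvalues of A are the roots of its characteristic polynomial. With M = A (coefficients from the trace, the sum of principal 2x2 minors, and det A):
  p(λ) = det(λ I - M) = λ^3 - 2λ^2 + 21λ + 14.
No integer candidate from the rational root theorem (±divisors of 14) is a root, so the roots are irrational. The cubic discriminant is Δ = -50708 < 0, so there is one real root and a complex-conjugate pair. p(-1) = -10 and p(0) = 14 have opposite signs, so a root lies in (-1, 0); Newton's method refines it to λ ≈ -0.6189. Dividing out (λ - (-0.6189)) leaves approximately λ^2 - 2.6189λ + 22.6208. For λ^2 - 2.6189λ + 22.6208 the discriminant is -83.6247. It is negative, so the remaining roots are the complex-conjugate pair λ ≈ 1.3094 ± 4.5723i. Their product equals the constant term, so |λ|^2 ≈ 22.6208 and |λ| ≈ 4.7561.
Thus the eigenvalues (to 4 decimals) are -0.6189 (modulus 0.6189); 1.3094 ± 4.5723i (modulus 4.7561). The spectral radius is the largest modulus: r(A) ≈ 4.7561. (Cross-check: r(A) ≤ ||A||_2 ≈ 5.9645; equality holds whenever A is normal, though it can also hold for some non-normal A.)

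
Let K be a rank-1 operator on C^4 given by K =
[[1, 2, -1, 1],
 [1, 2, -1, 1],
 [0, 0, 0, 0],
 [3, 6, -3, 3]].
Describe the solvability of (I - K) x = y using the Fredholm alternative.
(I - K) is invertible (det(I - K) = -5 ≠ 0), so for every y in C^4 the equation (I - K) x = y has a unique solution.

K has rank 1, so it is an outer product K = u v^T: every row of K is a multiple of one row vector. Reading off the entries, u = (-1, -1, 0, -3) and v = (-1, -2, 1, -1) (row i of K equals u_i·v^T). A rank-one matrix u v^T satisfies K u = u (v·u) and kills the (3)-dimensional subspace v^⊥, so its characteristic polynomial is lambda^3 (lambda - v·u) with v·u = tr K = 6. Hence the eigenvalues of I - K are 1 (multiplicity 3) and 1 - (6) = -5, so det(I - K) = -5. (Direct check: I - K =
[[0, -2, 1, -1],
 [-1, -1, 1, -1],
 [0, 0, 1, 0],
 [-3, -6, 3, -2]]
has determinant -5.) The finite-dimensional Fredholm alternative says: either (I - K) is invertible, or ker(I - K) ≠ {0} and then range(I - K) = ker((I - K)^*)^⊥, with dim ker(I - K) = dim ker((I - K)^*). Since det(I - K) ≠ 0, 1 is not an eigenvalue of K and ker(I - K) = {0}, so we are in the first case: for every y there is a unique x = (I - K)^(-1) y. Explicitly, by the Sherman–Morrison formula, (I - u v^T)^(-1) = I + u v^T/(1 - v·u), i.e. (I - K)^(-1) = I + K/(-5).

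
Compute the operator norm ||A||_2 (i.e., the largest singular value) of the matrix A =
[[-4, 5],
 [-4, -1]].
||A||_2 = sqrt((58 + sqrt(1060))/2) ≈ 6.729 (= sqrt(largest eigenvalue of A^T A))

||A||_2 = sigma_max(A) = sqrt(lambda_max(A^T A)). Form the symmetric matrix M = A^T A =
[[32, -16],
 [-16, 26]].
Its characteristic polynomial (trace, determinant of M give the coefficients) is
  p(λ) = det(λ I - M) = λ^2 - 58λ + 576.
For λ^2 - 58λ + 576 the discriminant is 1060. It is nonnegative but not a perfect square, so the roots are real and irrational: λ = (58 ± sqrt(1060))/2 ≈ 45.2788, 12.7212.
So the eigenvalues of A^T A are ≈ 12.7212, 45.2788 (all ≥ 0, as they must be for A^T A). The largest is λ_max = (58 + sqrt(1060))/2 ≈ 45.2788, hence ||A||_2 = sqrt(λ_max) = sqrt((58 + sqrt(1060))/2) ≈ 6.729.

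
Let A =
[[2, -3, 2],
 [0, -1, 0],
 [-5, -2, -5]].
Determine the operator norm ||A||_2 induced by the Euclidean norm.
||A||_2 = sqrt((72 + sqrt(2064))/2) ≈ 7.6626 (= sqrt(largest eigenvalue of A^T A))

||A||_2 = sigma_max(A) = sqrt(lambda_max(A^T A)). Form the symmetric matrix M = A^T A =
[[29, 4, 29],
 [4, 14, 4],
 [29, 4, 29]].
Its characteristic polynomial (trace, sum of principal 2x2 minors, determinant of M give the coefficients) is
  p(λ) = det(λ I - M) = λ^3 - 72λ^2 + 780λ.
The constant term is 0, so λ = 0 is a root. Dividing out λ leaves p(λ) = λ(λ^2 - 72λ + 780). For λ^2 - 72λ + 780 the discriminant is 2064. It is nonnegative but not a perfect square, so the roots are real and irrational: λ = (72 ± sqrt(2064))/2 ≈ 58.7156, 13.2844.
So the eigenvalues of A^T A are ≈ 0, 13.2844, 58.7156 (all ≥ 0, as they must be for A^T A). The largest is λ_max = (72 + sqrt(2064))/2 ≈ 58.7156, hence ||A||_2 = sqrt(λ_max) = sqrt((72 + sqrt(2064))/2) ≈ 7.6626.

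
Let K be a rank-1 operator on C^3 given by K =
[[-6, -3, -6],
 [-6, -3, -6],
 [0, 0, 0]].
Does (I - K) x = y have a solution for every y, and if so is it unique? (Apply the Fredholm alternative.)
(I - K) is invertible (det(I - K) = 10 ≠ 0), so for every y in C^3 the equation (I - K) x = y has a unique solution.

K has rank 1, so it is an outer product K = u v^T: every row of K is a multiple of one row vector. Reading off the entries, u = (3, 3, 0) and v = (-2, -1, -2) (row i of K equals u_i·v^T). A rank-one matrix u v^T satisfies K u = u (v·u) and kills the (2)-dimensional subspace v^⊥, so its characteristic polynomial is lambda^2 (lambda - v·u) with v·u = tr K = -9. Hence the eigenvalues of I - K are 1 (multiplicity 2) and 1 - (-9) = 10, so det(I - K) = 10. (Direct check: I - K =
[[7, 3, 6],
 [6, 4, 6],
 [0, 0, 1]]
has determinant 10.) The finite-dimensional Fredholm alternative says: either (I - K) is invertible, or ker(I - K) ≠ {0} and then range(I - K) = ker((I - K)^*)^⊥, with dim ker(I - K) = dim ker((I - K)^*). Since det(I - K) ≠ 0, 1 is not an eigenvalue of K and ker(I - K) = {0}, so we are in the first case: for every y there is a unique x = (I - K)^(-1) y. Explicitly, by the Sherman–Morrison formula, (I - u v^T)^(-1) = I + u v^T/(1 - v·u), i.e. (I - K)^(-1) = I + K/(10).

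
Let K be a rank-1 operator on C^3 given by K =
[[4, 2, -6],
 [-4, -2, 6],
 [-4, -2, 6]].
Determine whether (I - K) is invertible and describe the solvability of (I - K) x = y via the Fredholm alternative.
(I - K) is invertible (det(I - K) = -7 ≠ 0), so for every y in C^3 the equation (I - K) x = y has a unique solution.

K has rank 1, so it is an outer product K = u v^T: every row of K is a multiple of one row vector. Reading off the entries, u = (-2, 2, 2) and v = (-2, -1, 3) (row i of K equals u_i·v^T). A rank-one matrix u v^T satisfies K u = u (v·u) and kills the (2)-dimensional subspace v^⊥, so its characteristic polynomial is lambda^2 (lambda - v·u) with v·u = tr K = 8. Hence the eigenvalues of I - K are 1 (multiplicity 2) and 1 - (8) = -7, so det(I - K) = -7. (Direct check: I - K =
[[-3, -2, 6],
 [4, 3, -6],
 [4, 2, -5]]
has determinant -7.) The finite-dimensional Fredholm alternative says: either (I - K) is invertible, or ker(I - K) ≠ {0} and then range(I - K) = ker((I - K)^*)^⊥, with dim ker(I - K) = dim ker((I - K)^*). Since det(I - K) ≠ 0, 1 is not an eigenvalue of K and ker(I - K) = {0}, so we are in the first case: for every y there is a unique x = (I - K)^(-1) y. Explicitly, by the Sherman–Morrison formula, (I - u v^T)^(-1) = I + u v^T/(1 - v·u), i.e. (I - K)^(-1) = I + K/(-7).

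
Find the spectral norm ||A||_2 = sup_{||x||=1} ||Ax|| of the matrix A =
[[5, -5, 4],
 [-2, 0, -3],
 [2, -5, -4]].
||A||_2 ≈ 8.9914 (= sqrt(largest eigenvalue of A^T A))

||A||_2 = sigma_max(A) = sqrt(lambda_max(A^T A)). Form the symmetric matrix M = A^T A =
[[33, -35, 18],
 [-35, 50, 0],
 [18, 0, 41]].
Its characteristic polynomial (trace, sum of principal 2x2 minors, determinant of M give the coefficients) is
  p(λ) = det(λ I - M) = λ^3 - 124λ^2 + 3504λ - 1225.
No integer candidate from the rational root theorem (±divisors of 1225) is a root, so the roots are irrational. The cubic discriminant is Δ = 16895764085 > 0, so there are three distinct real roots. p(0) = -1225 and p(1) = 2156 have opposite signs, so a root lies in (0, 1); Newton's method refines it to λ ≈ 0.354. p(42) = 1295 and p(43) = -322 have opposite signs, so a root lies in (42, 43); Newton's method refines it to λ ≈ 42.8005. p(80) = -2505 and p(81) = 476 have opposite signs, so a root lies in (80, 81); Newton's method refines it to λ ≈ 80.8455. Check (Vieta): the three roots sum to 124, matching tr M = 124.
So the eigenvalues of A^T A are ≈ 0.354, 42.8005, 80.8455 (all ≥ 0, as they must be for A^T A). The largest is λ_max ≈ 80.8455, hence ||A||_2 = sqrt(λ_max) ≈ 8.9914.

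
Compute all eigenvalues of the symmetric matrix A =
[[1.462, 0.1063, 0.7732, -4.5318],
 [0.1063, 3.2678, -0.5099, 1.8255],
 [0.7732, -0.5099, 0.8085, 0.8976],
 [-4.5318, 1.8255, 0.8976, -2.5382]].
sigma(A) ≈ {-6, 1, 3, 5}

A is real symmetric, so its spectrum consists of real eigenvalues. Expanding the characteristic polynomial of the displayed matrix gives
  det(λ I - A) = p(λ) = λ^4 + (-3)λ^3 + (-31)λ^2 + (123.0036)λ + (-90.0057).
Solving p(λ) = 0 yields eigenvalues ≈ -6, 1, 3, 5. (A is shown rounded to 4 decimals, so these recover the underlying integer eigenvalues to within that precision.)
Verification: the trace of A = 3 equals the sum of eigenvalues 3, and det(A) ≈ -90.0057 matches the eigenvalue product -90.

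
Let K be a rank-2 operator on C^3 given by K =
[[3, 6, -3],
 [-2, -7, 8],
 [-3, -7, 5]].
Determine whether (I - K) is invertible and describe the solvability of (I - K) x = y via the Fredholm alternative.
(I - K) is invertible (det(I - K) = 18 ≠ 0), so for every y in C^3 the equation (I - K) x = y has a unique solution.

K has rank 2 and factors as K = U V^T = u1 v1^T + u2 v2^T with u1 = (0, -3, -1), v1 = (0, 1, -2), u2 = (-3, 2, 3), v2 = (-1, -2, 1) (multiplying out reproduces the displayed K). The nonzero eigenvalues of U V^T coincide with those of the 2 x 2 matrix G = V^T U = [[v1·u1, v1·u2], [v2·u1, v2·u2]] = [[-1, -4], [5, 2]], and by the Sylvester determinant identity det(I_3 - U V^T) = det(I_2 - V^T U) = det([[2, 4], [-5, -1]]) = (2)(-1) - (4)(-5) = 18. (Direct check: I - K =
[[-2, -6, 3],
 [2, 8, -8],
 [3, 7, -4]]
has determinant 18.) The finite-dimensional Fredholm alternative says: either (I - K) is invertible, or ker(I - K) ≠ {0} and then range(I - K) = ker((I - K)^*)^⊥, with dim ker(I - K) = dim ker((I - K)^*). Since det(I - K) ≠ 0, 1 is not an eigenvalue of K and ker(I - K) = {0}, so we are in the first case: for every y there is a unique x = (I - K)^(-1) y. (Explicitly, by the Woodbury identity, (I - U V^T)^(-1) = I + U (I_2 - G)^(-1) V^T.)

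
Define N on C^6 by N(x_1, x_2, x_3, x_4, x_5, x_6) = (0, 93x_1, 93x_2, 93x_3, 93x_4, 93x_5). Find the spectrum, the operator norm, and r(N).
sigma(N) = {0}; ||N|| = 93; r(N) = 0. (N is nilpotent with N^6 = 0.)

On C^6, N is a strictly lower-triangular matrix with 93 on the subdiagonal and zeros elsewhere, so its characteristic polynomial is lambda^6 and every eigenvalue is 0: sigma(N) = {0}. For the operator norm, N e_i = 93e_{i+1} for i = 1, ..., 5 and N e_6 = 0, so the singular values of N are 93 (with multiplicity 5) and 0; hence ||N|| = 93. The spectral radius r(N) = max|lambda| = 0. Note ||N|| > r(N) — characteristic of non-normal nilpotent operators. Indeed N^6 = 0.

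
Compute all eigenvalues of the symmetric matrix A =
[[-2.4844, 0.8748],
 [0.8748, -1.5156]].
sigma(A) ≈ {-3, -1}

A is real symmetric, so its spectrum consists of real eigenvalues. Expanding the characteristic polynomial of the displayed matrix gives
  det(λ I - A) = p(λ) = λ^2 + (4)λ + (3).
Solving p(λ) = 0 yields eigenvalues ≈ -3, -1. (A is shown rounded to 4 decimals, so these recover the underlying integer eigenvalues to within that precision.)
Verification: the trace of A = -4 equals the sum of eigenvalues -4, and det(A) ≈ 3.0001 matches the eigenvalue product 3.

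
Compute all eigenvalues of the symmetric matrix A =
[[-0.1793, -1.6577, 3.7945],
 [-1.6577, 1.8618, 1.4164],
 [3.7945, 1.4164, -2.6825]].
sigma(A) ≈ {-6, 2, 3}

A is real symmetric, so its spectrum consists of real eigenvalues. Expanding the characteristic polynomial of the displayed matrix gives
  det(λ I - A) = p(λ) = λ^3 + (1)λ^2 + (-24)λ + (35.9987).
Solving p(λ) = 0 yields eigenvalues ≈ -6, 2, 3. (A is shown rounded to 4 decimals, so these recover the underlying integer eigenvalues to within that precision.)
Verification: the trace of A = -1 equals the sum of eigenvalues -1, and det(A) ≈ -35.9987 matches the eigenvalue product -36.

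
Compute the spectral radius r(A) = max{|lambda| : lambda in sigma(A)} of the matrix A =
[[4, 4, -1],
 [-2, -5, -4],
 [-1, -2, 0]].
r(A) ≈ 5.4017

The eigenvalues of A are the roots of its characteristic polynomial. With M = A (coefficients from the trace, the sum of principal 2x2 minors, and det A):
  p(λ) = det(λ I - M) = λ^3 + λ^2 - 21λ + 15.
No integer candidate from the rational root theorem (±divisors of 15) is a root, so the roots are irrational. The cubic discriminant is Δ = 25680 > 0, so there are three distinct real roots. p(-6) = -39 and p(-5) = 20 have opposite signs, so a root lies in (-6, -5); Newton's method refines it to λ ≈ -5.4017. p(0) = 15 and p(1) = -4 have opposite signs, so a root lies in (0, 1); Newton's method refines it to λ ≈ 0.7632. p(3) = -12 and p(4) = 11 have opposite signs, so a root lies in (3, 4); Newton's method refines it to λ ≈ 3.6385. Check (Vieta): the three roots sum to -1, matching tr M = -1.
Thus the eigenvalues (to 4 decimals) are -5.4017 (modulus 5.4017); 0.7632 (modulus 0.7632); 3.6385 (modulus 3.6385). The spectral radius is the largest modulus: r(A) ≈ 5.4017. (Cross-check: r(A) ≤ ||A||_2 ≈ 8.2602; equality holds whenever A is normal, though it can also hold for some non-normal A.)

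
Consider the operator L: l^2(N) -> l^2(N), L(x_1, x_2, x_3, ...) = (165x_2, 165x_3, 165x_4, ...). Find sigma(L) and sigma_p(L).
sigma(L) = closed disk {z in C : |z| ≤ 165}; sigma_p(L) = open disk {z in C : |z| < 165}

Note L = 165·V where V is the unit left shift (V x)_k = x_{k+1}; so sigma(L) = 165·sigma(V) and ||L|| = 165||V||. ||L x||^2 = 27225sum_{k≥2} |x_k|^2 ≤ 27225||x||^2, with equality on {x : x_1 = 0}, so ||L|| = 165. For any lambda with |lambda| < 165, set r = lambda/165 (|r| < 1); the vector x = (1, r, r^2, ...) is in l^2 and satisfies L x = 165(r, r^2, ...) = lambda x, so lambda is an eigenvalue. On the boundary |lambda| = 165 the geometric series diverges, so no l^2 eigenvector exists, but these lambda lie in the approximate point spectrum. Hence sigma(L) is the closed disk of radius 165 and sigma_p(L) is the open disk.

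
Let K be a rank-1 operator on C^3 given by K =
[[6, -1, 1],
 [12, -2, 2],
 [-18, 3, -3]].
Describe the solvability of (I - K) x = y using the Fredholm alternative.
(I - K) is singular (det(I - K) = 0, i.e. 1 ∈ sigma(K)). (I - K) x = y is solvable iff y ⊥ ker((I - K)^*) = span{(6, -1, 1)}, i.e. iff 6y_1 - y_2 + y_3 = 0. When solvable, the solutions are x = y + c·(1, 2, -3), c arbitrary (ker(I - K) = span{(1, 2, -3)}, dimension 1).

K has rank 1, so it is an outer product K = u v^T: every row of K is a multiple of one row vector. Reading off the entries, u = (1, 2, -3) and v = (6, -1, 1) (row i of K equals u_i·v^T). A rank-one matrix u v^T satisfies K u = u (v·u) and kills the (2)-dimensional subspace v^⊥, so its characteristic polynomial is lambda^2 (lambda - v·u) with v·u = tr K = 1. Hence the eigenvalues of I - K are 1 (multiplicity 2) and 1 - (1) = 0, so det(I - K) = 0. (Direct check: I - K =
[[-5, 1, -1],
 [-12, 3, -2],
 [18, -3, 4]]
has determinant 0.) So 1 is an eigenvalue of K and (I - K) is not invertible. The finite-dimensional Fredholm alternative says: either (I - K) is invertible, or ker(I - K) ≠ {0} and then range(I - K) = ker((I - K)^*)^⊥, with dim ker(I - K) = dim ker((I - K)^*). We are in the second case, so we need both kernels. Kernel of I - K: (I - K) u = u - u (v·u) = u - u = 0, so ker(I - K) = span{u} = span{(1, 2, -3)} (it is exactly 1-dimensional because rank(I - K) = 2). Kernel of the adjoint: K is real, so (I - K)^* = I - K^T = I - v u^T, and (I - v u^T) v = v - v (u·v) = 0; hence ker((I - K)^*) = span{v} = span{(6, -1, 1)}. Therefore (I - K) x = y is solvable iff <y, v> = 0, i.e. iff 6y_1 - y_2 + y_3 = 0. When this holds, K y = u (v·y) = 0, so (I - K) y = y and x = y is a particular solution; the full solution set is the line x = y + c·u = y + c·(1, 2, -3), c ∈ C.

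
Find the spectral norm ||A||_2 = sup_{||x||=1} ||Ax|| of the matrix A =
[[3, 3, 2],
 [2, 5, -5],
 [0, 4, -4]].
||A||_2 ≈ 9.2966 (= sqrt(largest eigenvalue of A^T A))

||A||_2 = sigma_max(A) = sqrt(lambda_max(A^T A)). Form the symmetric matrix M = A^T A =
[[13, 19, -4],
 [19, 50, -35],
 [-4, -35, 45]].
Its characteristic polynomial (trace, sum of principal 2x2 minors, determinant of M give the coefficients) is
  p(λ) = det(λ I - M) = λ^3 - 108λ^2 + 1883λ - 1600.
No integer candidate from the rational root theorem (±divisors of 1600) is a root, so the roots are irrational. The cubic discriminant is Δ = 12376393348 > 0, so there are three distinct real roots. p(0) = -1600 and p(1) = 176 have opposite signs, so a root lies in (0, 1); Newton's method refines it to λ ≈ 0.8953. p(20) = 860 and p(21) = -424 have opposite signs, so a root lies in (20, 21); Newton's method refines it to λ ≈ 20.6777. p(86) = -2374 and p(87) = 3272 have opposite signs, so a root lies in (86, 87); Newton's method refines it to λ ≈ 86.427. Check (Vieta): the three roots sum to 108, matching tr M = 108.
So the eigenvalues of A^T A are ≈ 0.8953, 20.6777, 86.427 (all ≥ 0, as they must be for A^T A). The largest is λ_max ≈ 86.427, hence ||A||_2 = sqrt(λ_max) ≈ 9.2966.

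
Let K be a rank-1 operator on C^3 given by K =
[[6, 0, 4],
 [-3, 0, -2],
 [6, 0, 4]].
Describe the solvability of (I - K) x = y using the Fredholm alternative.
(I - K) is invertible (det(I - K) = -9 ≠ 0), so for every y in C^3 the equation (I - K) x = y has a unique solution.

K has rank 1, so it is an outer product K = u v^T: every row of K is a multiple of one row vector. Reading off the entries, u = (2, -1, 2) and v = (3, 0, 2) (row i of K equals u_i·v^T). A rank-one matrix u v^T satisfies K u = u (v·u) and kills the (2)-dimensional subspace v^⊥, so its characteristic polynomial is lambda^2 (lambda - v·u) with v·u = tr K = 10. Hence the eigenvalues of I - K are 1 (multiplicity 2) and 1 - (10) = -9, so det(I - K) = -9. (Direct check: I - K =
[[-5, 0, -4],
 [3, 1, 2],
 [-6, 0, -3]]
has determinant -9.) The finite-dimensional Fredholm alternative says: either (I - K) is invertible, or ker(I - K) ≠ {0} and then range(I - K) = ker((I - K)^*)^⊥, with dim ker(I - K) = dim ker((I - K)^*). Since det(I - K) ≠ 0, 1 is not an eigenvalue of K and ker(I - K) = {0}, so we are in the first case: for every y there is a unique x = (I - K)^(-1) y. Explicitly, by the Sherman–Morrison formula, (I - u v^T)^(-1) = I + u v^T/(1 - v·u), i.e. (I - K)^(-1) = I + K/(-9).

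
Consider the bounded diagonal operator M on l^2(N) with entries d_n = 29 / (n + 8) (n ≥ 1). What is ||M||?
||M|| = 29/9 (attained at n = 1)

For M diagonal, ||M|| = sup_n |d_n| = sup_n 29/(n + 8). This is positive and strictly decreasing in n, so the supremum is attained at n = 1: d_1 = 29/(1 + 8) = 29/9. Hence ||M|| = 29/9.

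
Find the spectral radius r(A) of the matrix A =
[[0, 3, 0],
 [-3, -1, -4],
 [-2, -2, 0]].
r(A) ≈ 3.1079

The eigenvalues of A are the roots of its characteristic polynomial. With M = A (coefficients from the trace, the sum of principal 2x2 minors, and det A):
  p(λ) = det(λ I - M) = λ^3 + λ^2 + λ - 24.
No integer candidate from the rational root theorem (±divisors of 24) is a root, so the roots are irrational. The cubic discriminant is Δ = -15891 < 0, so there is one real root and a complex-conjugate pair. p(2) = -10 and p(3) = 15 have opposite signs, so a root lies in (2, 3); Newton's method refines it to λ ≈ 2.4848. Dividing out (λ - (2.4848)) leaves approximately λ^2 + 3.4848λ + 9.6588. For λ^2 + 3.4848λ + 9.6588 the discriminant is -26.4918. It is negative, so the remaining roots are the complex-conjugate pair λ ≈ -1.7424 ± 2.5735i. Their product equals the constant term, so |λ|^2 ≈ 9.6588 and |λ| ≈ 3.1079.
Thus the eigenvalues (to 4 decimals) are 2.4848 (modulus 2.4848); -1.7424 ± 2.5735i (modulus 3.1079). The spectral radius is the largest modulus: r(A) ≈ 3.1079. (Cross-check: r(A) ≤ ||A||_2 ≈ 5.4986; equality holds whenever A is normal, though it can also hold for some non-normal A.)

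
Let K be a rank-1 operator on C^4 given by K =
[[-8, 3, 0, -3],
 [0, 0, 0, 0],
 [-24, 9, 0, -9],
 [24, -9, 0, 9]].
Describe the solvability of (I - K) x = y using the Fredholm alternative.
(I - K) is singular (det(I - K) = 0, i.e. 1 ∈ sigma(K)). (I - K) x = y is solvable iff y ⊥ ker((I - K)^*) = span{(-8, 3, 0, -3)}, i.e. iff -8y_1 + 3y_2 - 3y_4 = 0. When solvable, the solutions are x = y + c·(1, 0, 3, -3), c arbitrary (ker(I - K) = span{(1, 0, 3, -3)}, dimension 1).

K has rank 1, so it is an outer product K = u v^T: every row of K is a multiple of one row vector. Reading off the entries, u = (1, 0, 3, -3) and v = (-8, 3, 0, -3) (row i of K equals u_i·v^T). A rank-one matrix u v^T satisfies K u = u (v·u) and kills the (3)-dimensional subspace v^⊥, so its characteristic polynomial is lambda^3 (lambda - v·u) with v·u = tr K = 1. Hence the eigenvalues of I - K are 1 (multiplicity 3) and 1 - (1) = 0, so det(I - K) = 0. (Direct check: I - K =
[[9, -3, 0, 3],
 [0, 1, 0, 0],
 [24, -9, 1, 9],
 [-24, 9, 0, -8]]
has determinant 0.) So 1 is an eigenvalue of K and (I - K) is not invertible. The finite-dimensional Fredholm alternative says: either (I - K) is invertible, or ker(I - K) ≠ {0} and then range(I - K) = ker((I - K)^*)^⊥, with dim ker(I - K) = dim ker((I - K)^*). We are in the second case, so we need both kernels. Kernel of I - K: (I - K) u = u - u (v·u) = u - u = 0, so ker(I - K) = span{u} = span{(1, 0, 3, -3)} (it is exactly 1-dimensional because rank(I - K) = 3). Kernel of the adjoint: K is real, so (I - K)^* = I - K^T = I - v u^T, and (I - v u^T) v = v - v (u·v) = 0; hence ker((I - K)^*) = span{v} = span{(-8, 3, 0, -3)}. Therefore (I - K) x = y is solvable iff <y, v> = 0, i.e. iff -8y_1 + 3y_2 - 3y_4 = 0. When this holds, K y = u (v·y) = 0, so (I - K) y = y and x = y is a particular solution; the full solution set is the line x = y + c·u = y + c·(1, 0, 3, -3), c ∈ C.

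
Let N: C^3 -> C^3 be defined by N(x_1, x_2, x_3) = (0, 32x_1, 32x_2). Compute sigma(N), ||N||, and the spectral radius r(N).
sigma(N) = {0}; ||N|| = 32; r(N) = 0. (N is nilpotent with N^3 = 0.)

On C^3, N is a strictly lower-triangular matrix with 32 on the subdiagonal and zeros elsewhere, so its characteristic polynomial is lambda^3 and every eigenvalue is 0: sigma(N) = {0}. For the operator norm, N e_i = 32e_{i+1} for i = 1, ..., 2 and N e_3 = 0, so the singular values of N are 32 (with multiplicity 2) and 0; hence ||N|| = 32. The spectral radius r(N) = max|lambda| = 0. Note ||N|| > r(N) — characteristic of non-normal nilpotent operators. Indeed N^3 = 0.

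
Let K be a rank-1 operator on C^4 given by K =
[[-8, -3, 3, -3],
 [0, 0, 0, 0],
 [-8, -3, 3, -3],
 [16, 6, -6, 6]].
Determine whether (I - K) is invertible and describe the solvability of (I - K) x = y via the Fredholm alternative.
(I - K) is singular (det(I - K) = 0, i.e. 1 ∈ sigma(K)). (I - K) x = y is solvable iff y ⊥ ker((I - K)^*) = span{(-8, -3, 3, -3)}, i.e. iff -8y_1 - 3y_2 + 3y_3 - 3y_4 = 0. When solvable, the solutions are x = y + c·(1, 0, 1, -2), c arbitrary (ker(I - K) = span{(1, 0, 1, -2)}, dimension 1).

K has rank 1, so it is an outer product K = u v^T: every row of K is a multiple of one row vector. Reading off the entries, u = (1, 0, 1, -2) and v = (-8, -3, 3, -3) (row i of K equals u_i·v^T). A rank-one matrix u v^T satisfies K u = u (v·u) and kills the (3)-dimensional subspace v^⊥, so its characteristic polynomial is lambda^3 (lambda - v·u) with v·u = tr K = 1. Hence the eigenvalues of I - K are 1 (multiplicity 3) and 1 - (1) = 0, so det(I - K) = 0. (Direct check: I - K =
[[9, 3, -3, 3],
 [0, 1, 0, 0],
 [8, 3, -2, 3],
 [-16, -6, 6, -5]]
has determinant 0.) So 1 is an eigenvalue of K and (I - K) is not invertible. The finite-dimensional Fredholm alternative says: either (I - K) is invertible, or ker(I - K) ≠ {0} and then range(I - K) = ker((I - K)^*)^⊥, with dim ker(I - K) = dim ker((I - K)^*). We are in the second case, so we need both kernels. Kernel of I - K: (I - K) u = u - u (v·u) = u - u = 0, so ker(I - K) = span{u} = span{(1, 0, 1, -2)} (it is exactly 1-dimensional because rank(I - K) = 3). Kernel of the adjoint: K is real, so (I - K)^* = I - K^T = I - v u^T, and (I - v u^T) v = v - v (u·v) = 0; hence ker((I - K)^*) = span{v} = span{(-8, -3, 3, -3)}. Therefore (I - K) x = y is solvable iff <y, v> = 0, i.e. iff -8y_1 - 3y_2 + 3y_3 - 3y_4 = 0. When this holds, K y = u (v·y) = 0, so (I - K) y = y and x = y is a particular solution; the full solution set is the line x = y + c·u = y + c·(1, 0, 1, -2), c ∈ C.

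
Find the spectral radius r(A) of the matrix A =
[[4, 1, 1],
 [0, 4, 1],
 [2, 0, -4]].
r(A) ≈ 4.6118

The eigenvalues of A are the roots of its characteristic polynomial. With M = A (coefficients from the trace, the sum of principal 2x2 minors, and det A):
  p(λ) = det(λ I - M) = λ^3 - 4λ^2 - 18λ + 70.
No integer candidate from the rational root theorem (±divisors of 70) is a root, so the roots are irrational. The cubic discriminant is Δ = 4852 > 0, so there are three distinct real roots. p(-5) = -65 and p(-4) = 14 have opposite signs, so a root lies in (-5, -4); Newton's method refines it to λ ≈ -4.2138. p(3) = 7 and p(4) = -2 have opposite signs, so a root lies in (3, 4); Newton's method refines it to λ ≈ 3.602. p(4) = -2 and p(5) = 5 have opposite signs, so a root lies in (4, 5); Newton's method refines it to λ ≈ 4.6118. Check (Vieta): the three roots sum to 4, matching tr M = 4.
Thus the eigenvalues (to 4 decimals) are -4.2138 (modulus 4.2138); 3.602 (modulus 3.602); 4.6118 (modulus 4.6118). The spectral radius is the largest modulus: r(A) ≈ 4.6118. (Cross-check: r(A) ≤ ||A||_2 ≈ 4.8092; equality holds whenever A is normal, though it can also hold for some non-normal A.)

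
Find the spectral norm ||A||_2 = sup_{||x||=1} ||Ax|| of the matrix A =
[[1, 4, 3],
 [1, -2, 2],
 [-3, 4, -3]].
||A||_2 ≈ 6.5973 (= sqrt(largest eigenvalue of A^T A))

||A||_2 = sigma_max(A) = sqrt(lambda_max(A^T A)). Form the symmetric matrix M = A^T A =
[[11, -10, 14],
 [-10, 36, -4],
 [14, -4, 22]].
Its characteristic polynomial (trace, sum of principal 2x2 minors, determinant of M give the coefficients) is
  p(λ) = det(λ I - M) = λ^3 - 69λ^2 + 1118λ - 400.
No integer candidate from the rational root theorem (±divisors of 400) is a root, so the roots are irrational. The cubic discriminant is Δ = 386716036 > 0, so there are three distinct real roots. p(0) = -400 and p(1) = 650 have opposite signs, so a root lies in (0, 1); Newton's method refines it to λ ≈ 0.366. p(25) = 50 and p(26) = -400 have opposite signs, so a root lies in (25, 26); Newton's method refines it to λ ≈ 25.1096. p(43) = -400 and p(44) = 392 have opposite signs, so a root lies in (43, 44); Newton's method refines it to λ ≈ 43.5244. Check (Vieta): the three roots sum to 69, matching tr M = 69.
So the eigenvalues of A^T A are ≈ 0.366, 25.1096, 43.5244 (all ≥ 0, as they must be for A^T A). The largest is λ_max ≈ 43.5244, hence ||A||_2 = sqrt(λ_max) ≈ 6.5973.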